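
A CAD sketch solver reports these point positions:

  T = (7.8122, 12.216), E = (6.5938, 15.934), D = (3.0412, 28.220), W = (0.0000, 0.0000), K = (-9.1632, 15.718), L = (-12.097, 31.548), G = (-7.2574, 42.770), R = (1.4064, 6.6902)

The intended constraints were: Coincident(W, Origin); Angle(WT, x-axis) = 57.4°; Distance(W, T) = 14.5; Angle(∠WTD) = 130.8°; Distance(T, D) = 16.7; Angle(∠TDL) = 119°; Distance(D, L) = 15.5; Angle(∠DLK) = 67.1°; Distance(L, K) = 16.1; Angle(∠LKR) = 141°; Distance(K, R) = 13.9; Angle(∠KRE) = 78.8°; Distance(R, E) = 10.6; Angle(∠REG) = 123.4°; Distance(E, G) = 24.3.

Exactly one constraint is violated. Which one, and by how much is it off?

Distance(E, G) = 24.3 — off by 5.90.

W = (0.00, 0.00) ✓; WT at 57.40° ✓; |WT| = 14.50 ✓; ∠WTD = 130.8° ✓; |TD| = 16.70 ✓; ∠TDL = 119.0° ✓; |DL| = 15.50 ✓; ∠DLK = 67.10° ✓; |LK| = 16.10 ✓; ∠LKR = 141.0° ✓; |KR| = 13.90 ✓; ∠KRE = 78.80° ✓; |RE| = 10.60 ✓; ∠REG = 123.4° ✓; |EG| = 30.20 ✗.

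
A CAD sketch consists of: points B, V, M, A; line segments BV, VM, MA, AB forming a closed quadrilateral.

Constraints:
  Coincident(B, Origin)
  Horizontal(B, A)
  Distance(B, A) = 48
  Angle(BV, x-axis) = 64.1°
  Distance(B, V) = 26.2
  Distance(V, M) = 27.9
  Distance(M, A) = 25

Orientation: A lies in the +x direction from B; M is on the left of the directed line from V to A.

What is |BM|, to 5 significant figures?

45.804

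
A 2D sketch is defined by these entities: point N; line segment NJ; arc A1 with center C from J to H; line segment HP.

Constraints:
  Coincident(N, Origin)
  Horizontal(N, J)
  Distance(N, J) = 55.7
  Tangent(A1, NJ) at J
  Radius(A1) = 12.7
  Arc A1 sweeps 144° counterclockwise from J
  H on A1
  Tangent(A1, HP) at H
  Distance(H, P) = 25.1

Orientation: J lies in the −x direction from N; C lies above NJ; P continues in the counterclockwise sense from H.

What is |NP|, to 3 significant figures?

78.2

On A1, J sits at bearing -90° from C; a 144° counterclockwise sweep puts H at bearing 54°, so H = C + 12.7·(cos 54°, sin 54°) = (-48.2, 23.0). Tangency of A1 to HP means the radius CH is perpendicular to HP, so HP runs along (−sin 54°, cos 54°); with |HP| = 25.1, P = (-68.5, 37.7). Then |NP| = |P − N| = 78.2.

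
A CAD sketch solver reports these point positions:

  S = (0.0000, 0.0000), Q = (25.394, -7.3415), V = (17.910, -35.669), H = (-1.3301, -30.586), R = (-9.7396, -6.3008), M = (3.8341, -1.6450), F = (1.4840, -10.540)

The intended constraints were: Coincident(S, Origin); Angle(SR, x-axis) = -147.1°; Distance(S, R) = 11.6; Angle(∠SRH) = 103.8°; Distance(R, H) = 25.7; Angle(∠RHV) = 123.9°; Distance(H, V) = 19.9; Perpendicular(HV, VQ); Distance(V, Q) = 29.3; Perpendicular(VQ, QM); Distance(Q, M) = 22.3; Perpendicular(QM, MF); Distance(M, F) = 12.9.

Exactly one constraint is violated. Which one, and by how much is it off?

Distance(M, F) = 12.9 — off by 3.70.

S = (0.00, 0.00) ✓; SR at -147.1° ✓; |SR| = 11.60 ✓; ∠SRH = 103.8° ✓; |RH| = 25.70 ✓; ∠RHV = 123.9° ✓; |HV| = 19.90 ✓; ∠(HV, VQ) = 90.00° ✓; |VQ| = 29.30 ✓; ∠(VQ, QM) = 90.00° ✓; |QM| = 22.30 ✓; ∠(QM, MF) = 90.00° ✓; |MF| = 9.200 ✗.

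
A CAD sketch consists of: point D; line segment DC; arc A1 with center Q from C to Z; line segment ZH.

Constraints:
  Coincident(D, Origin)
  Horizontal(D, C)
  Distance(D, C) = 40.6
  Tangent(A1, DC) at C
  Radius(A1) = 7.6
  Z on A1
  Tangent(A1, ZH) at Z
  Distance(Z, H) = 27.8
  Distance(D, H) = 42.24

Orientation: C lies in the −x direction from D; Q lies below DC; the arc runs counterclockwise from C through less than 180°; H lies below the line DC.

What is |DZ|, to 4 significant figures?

47.81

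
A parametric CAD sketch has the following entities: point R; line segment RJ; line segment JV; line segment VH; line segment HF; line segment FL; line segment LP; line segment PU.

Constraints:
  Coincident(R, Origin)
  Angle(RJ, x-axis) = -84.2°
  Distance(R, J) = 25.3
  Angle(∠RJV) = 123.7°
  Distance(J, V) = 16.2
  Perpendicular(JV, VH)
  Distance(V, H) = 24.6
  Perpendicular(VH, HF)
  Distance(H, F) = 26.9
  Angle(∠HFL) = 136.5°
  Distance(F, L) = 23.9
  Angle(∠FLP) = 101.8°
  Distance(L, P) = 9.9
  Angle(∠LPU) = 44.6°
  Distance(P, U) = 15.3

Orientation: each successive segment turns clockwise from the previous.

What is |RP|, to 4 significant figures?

23.07

R is at the origin; RJ runs at -84.2° with length 25.3, so J = (2.557, -25.17). ∠RJV = 123.7° gives JV at -140.5° from the x-axis; with |JV| = 16.2, V = (-9.944, -35.47). JV is perpendicular to VH, so VH runs at 129.5°; with |VH| = 24.6, H = (-25.59, -16.49). VH ⟂ HF, so HF runs at 39.50°; with |HF| = 26.9, F = (-4.834, 0.6175). ∠HFL = 136.5° gives FL at -4.000° from the x-axis; with |FL| = 23.9, L = (19.01, -1.050). ∠FLP = 101.8° gives LP at -82.20° from the x-axis; with |LP| = 9.9, P = (20.35, -10.86). Then |RP| = |P − R| = 23.07.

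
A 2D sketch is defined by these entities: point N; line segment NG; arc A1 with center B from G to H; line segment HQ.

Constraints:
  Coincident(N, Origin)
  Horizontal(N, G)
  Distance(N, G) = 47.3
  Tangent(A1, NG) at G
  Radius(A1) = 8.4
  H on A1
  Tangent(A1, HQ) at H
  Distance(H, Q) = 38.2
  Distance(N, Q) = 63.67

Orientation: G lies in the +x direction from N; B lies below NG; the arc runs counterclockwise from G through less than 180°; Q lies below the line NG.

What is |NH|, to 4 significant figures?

40.02

Checks: N.y = 0.00, G.y = 0.00 ✓; |BH| = 8.400 ✓; ∠(BH, HQ) = 90.00° ✓; |HQ| = 38.20 ✓; |NQ| = 63.67 ✓.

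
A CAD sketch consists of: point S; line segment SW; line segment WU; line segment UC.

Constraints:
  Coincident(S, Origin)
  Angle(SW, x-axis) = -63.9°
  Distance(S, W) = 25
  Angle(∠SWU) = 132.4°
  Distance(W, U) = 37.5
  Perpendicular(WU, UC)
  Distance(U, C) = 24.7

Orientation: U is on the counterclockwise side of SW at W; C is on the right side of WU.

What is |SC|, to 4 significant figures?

69.41

∠SWU = 132.4°, so WU runs at -63.9° + (180° − 132.4°) = -16.30° from the x-axis; with |WU| = 37.5, U = W + 37.5·(cos -16.30°, sin -16.30°) = (46.99, -32.98). The perpendicularity gives UC at right angles to WU; with |UC| = 24.7 on the right of WU, C = U + 24.7·(-0.2807, -0.9598) = (40.06, -56.68). Then |SC| = |C − S| = 69.41.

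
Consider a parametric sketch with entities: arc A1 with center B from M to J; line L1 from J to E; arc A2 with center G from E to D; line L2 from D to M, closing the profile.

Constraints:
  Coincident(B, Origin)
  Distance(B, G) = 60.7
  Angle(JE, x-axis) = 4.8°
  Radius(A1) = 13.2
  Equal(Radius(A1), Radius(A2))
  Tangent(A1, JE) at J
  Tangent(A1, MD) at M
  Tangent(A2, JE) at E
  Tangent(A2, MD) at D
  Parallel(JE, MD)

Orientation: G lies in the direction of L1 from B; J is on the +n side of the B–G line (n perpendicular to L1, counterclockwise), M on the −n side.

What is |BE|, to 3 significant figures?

62.1

The slot axis is L1's direction at 4.8°, so u = (cos 4.8°, sin 4.8°) = (0.996, 0.0837) and n = (−sin 4.8°, cos 4.8°) = (-0.0837, 0.996). B is at the origin and G lies 60.7 along u from B, so G = 60.7·u = (60.5, 5.08). Tangency of A1 to both parallel lines with radius 13.2 puts J and M at B ± 13.2·n: J = (-1.10, 13.2), M = (1.10, -13.2). Equal radii place E and D the same way about G: E = G + 13.2·n = (59.4, 18.2), D = G − 13.2·n = (61.6, -8.07). Then |BE| = |E − B| = 62.1.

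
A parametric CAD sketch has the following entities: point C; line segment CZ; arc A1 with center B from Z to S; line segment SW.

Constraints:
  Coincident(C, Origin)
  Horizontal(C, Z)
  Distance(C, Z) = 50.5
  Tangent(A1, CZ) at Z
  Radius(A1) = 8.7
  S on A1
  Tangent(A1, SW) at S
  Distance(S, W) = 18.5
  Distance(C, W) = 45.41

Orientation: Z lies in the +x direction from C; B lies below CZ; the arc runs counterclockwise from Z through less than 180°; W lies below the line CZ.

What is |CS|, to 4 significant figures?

42.56

Checks: |BS| = 8.700 ✓; ∠(BS, SW) = 90.00° ✓; |SW| = 18.50 ✓; |CW| = 45.41 ✓.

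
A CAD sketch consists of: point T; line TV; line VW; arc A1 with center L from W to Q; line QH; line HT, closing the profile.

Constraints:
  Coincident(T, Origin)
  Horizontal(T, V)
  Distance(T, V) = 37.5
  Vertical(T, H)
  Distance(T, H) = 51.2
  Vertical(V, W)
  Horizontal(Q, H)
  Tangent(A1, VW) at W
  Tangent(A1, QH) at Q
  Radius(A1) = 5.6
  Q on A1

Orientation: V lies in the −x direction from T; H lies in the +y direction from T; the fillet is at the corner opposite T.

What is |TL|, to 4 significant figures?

55.65

T is at the origin; T and V share the same y with |TV| = 37.5 and V on the −x side, so V = (-37.50, 0.000). TH is vertical with |TH| = 51.2 and H on the +y side, so H = (0.000, 51.20). The virtual corner opposite T is at (-37.50, 51.20). Tangency of A1 to VW means the radius LW is perpendicular to VW and tangency of A1 to QH means the radius LQ is perpendicular to QH, with radius 5.6, so the center L sits 5.6 in from both sides at L = (-31.90, 45.60). Then |TL| = |L − T| = 55.65.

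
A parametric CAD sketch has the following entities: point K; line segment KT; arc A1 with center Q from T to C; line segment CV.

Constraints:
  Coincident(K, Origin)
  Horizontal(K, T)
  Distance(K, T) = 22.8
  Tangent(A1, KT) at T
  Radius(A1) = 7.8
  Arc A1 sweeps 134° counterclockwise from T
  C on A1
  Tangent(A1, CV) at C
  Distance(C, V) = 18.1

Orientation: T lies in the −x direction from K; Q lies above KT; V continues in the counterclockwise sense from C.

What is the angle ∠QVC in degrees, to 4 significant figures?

23.31°

On A1, T sits at bearing -90° from Q; a 134° counterclockwise sweep puts C at bearing 44°, so C = Q + 7.8·(cos 44°, sin 44°) = (-17.19, 13.22). The tangent condition forces QC to be normal to CV, so CV runs along (−sin 44°, cos 44°); with |CV| = 18.1, V = (-29.76, 26.24). Then cos ∠QVC = VQ·VC / (|VQ||VC|), giving 23.31°.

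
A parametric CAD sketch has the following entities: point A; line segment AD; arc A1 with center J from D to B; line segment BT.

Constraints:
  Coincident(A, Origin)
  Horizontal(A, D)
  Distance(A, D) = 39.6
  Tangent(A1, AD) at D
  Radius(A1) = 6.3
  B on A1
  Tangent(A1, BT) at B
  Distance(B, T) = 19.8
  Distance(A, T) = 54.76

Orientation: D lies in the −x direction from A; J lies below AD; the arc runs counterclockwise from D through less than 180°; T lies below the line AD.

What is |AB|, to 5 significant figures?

46.146

Checks: ∠(JD, DA) = 90.00° ✓; |JB| = 6.300 ✓; ∠(JB, BT) = 90.00° ✓; |BT| = 19.80 ✓; |AT| = 54.76 ✓.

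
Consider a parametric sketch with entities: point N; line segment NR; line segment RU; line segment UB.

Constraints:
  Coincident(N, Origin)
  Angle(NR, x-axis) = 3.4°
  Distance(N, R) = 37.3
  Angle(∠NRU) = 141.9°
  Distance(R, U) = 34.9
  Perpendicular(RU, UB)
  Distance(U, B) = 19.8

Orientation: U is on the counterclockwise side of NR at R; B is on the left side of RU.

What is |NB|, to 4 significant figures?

64.33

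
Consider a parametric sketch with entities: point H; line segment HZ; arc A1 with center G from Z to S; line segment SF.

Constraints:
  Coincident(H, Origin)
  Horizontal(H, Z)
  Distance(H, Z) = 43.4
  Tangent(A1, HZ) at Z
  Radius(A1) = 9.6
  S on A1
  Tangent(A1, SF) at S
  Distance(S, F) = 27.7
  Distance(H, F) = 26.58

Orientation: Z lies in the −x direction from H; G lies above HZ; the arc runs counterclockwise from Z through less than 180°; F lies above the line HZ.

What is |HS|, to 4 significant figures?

37.07

H is at the origin; HZ is horizontal with |HZ| = 43.4 and Z on the −x side, so Z = (-43.40, 0.000). A1 meets HZ tangentially, so GZ is at right angles to HZ, so G = Z + (0, 9.6) = (-43.40, 9.600). Since GS ⟂ SF (tangency), |GF| = √(9.6² + 27.7²) = 29.32 regardless of where S sits on A1. So F lies on both circle(H, 26.58) and circle(G, 29.32); the above-HZ intersection is F = (-16.37, 20.94). S is the foot of the tangent from F: S = (-36.99, 2.452).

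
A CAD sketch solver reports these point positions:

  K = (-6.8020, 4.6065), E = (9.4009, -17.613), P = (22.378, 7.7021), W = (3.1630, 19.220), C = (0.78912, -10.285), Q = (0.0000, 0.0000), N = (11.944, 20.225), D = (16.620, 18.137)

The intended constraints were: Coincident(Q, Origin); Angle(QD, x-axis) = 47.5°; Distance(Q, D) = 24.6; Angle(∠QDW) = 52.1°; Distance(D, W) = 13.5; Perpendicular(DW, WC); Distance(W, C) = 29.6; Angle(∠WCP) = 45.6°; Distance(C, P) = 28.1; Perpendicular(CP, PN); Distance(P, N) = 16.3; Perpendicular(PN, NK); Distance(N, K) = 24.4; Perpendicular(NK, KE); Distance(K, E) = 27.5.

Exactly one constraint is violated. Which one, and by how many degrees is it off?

Perpendicular(NK, KE) — off by 3.70°.

Q = (0.00, 0.00) ✓; QD at 47.50° ✓; |QD| = 24.60 ✓; ∠QDW = 52.10° ✓; |DW| = 13.50 ✓; ∠(DW, WC) = 90.00° ✓; |WC| = 29.60 ✓; ∠WCP = 45.60° ✓; |CP| = 28.10 ✓; ∠(CP, PN) = 90.00° ✓; |PN| = 16.30 ✓; ∠(PN, NK) = 90.00° ✓; |NK| = 24.40 ✓; ∠(NK, KE) = 86.30° ✗; |KE| = 27.50 ✓.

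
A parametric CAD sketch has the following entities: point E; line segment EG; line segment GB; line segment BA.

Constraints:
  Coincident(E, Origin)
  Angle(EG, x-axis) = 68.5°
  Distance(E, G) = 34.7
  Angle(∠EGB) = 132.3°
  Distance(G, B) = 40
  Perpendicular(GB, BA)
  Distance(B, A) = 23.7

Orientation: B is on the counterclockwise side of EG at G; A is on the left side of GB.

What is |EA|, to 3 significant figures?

63.4

E is at the origin; EG runs at 68.5° with length 34.7, so G = 34.7·(cos 68.5°, sin 68.5°) = (12.7, 32.3). ∠EGB = 132.3°, so GB runs at 68.5° + (180° − 132.3°) = 116° from the x-axis; with |GB| = 40.0, B = G + 40.0·(cos 116°, sin 116°) = (-4.94, 68.2). The perpendicularity gives BA at right angles to GB; with |BA| = 23.7 on the left of GB, A = B + 23.7·(-0.897, -0.442) = (-26.2, 57.7). Then |EA| = |A − E| = 63.4.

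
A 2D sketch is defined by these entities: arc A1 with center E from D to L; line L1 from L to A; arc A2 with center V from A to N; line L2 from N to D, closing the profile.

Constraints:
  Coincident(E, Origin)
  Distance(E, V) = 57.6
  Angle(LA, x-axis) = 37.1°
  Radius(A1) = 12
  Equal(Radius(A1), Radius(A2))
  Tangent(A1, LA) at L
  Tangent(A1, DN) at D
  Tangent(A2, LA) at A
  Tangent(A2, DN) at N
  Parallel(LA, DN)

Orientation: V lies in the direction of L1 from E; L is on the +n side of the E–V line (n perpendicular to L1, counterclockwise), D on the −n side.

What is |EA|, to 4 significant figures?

58.84

The slot axis is L1's direction at 37.1°, so u = (cos 37.1°, sin 37.1°) = (0.7976, 0.6032) and n = (−sin 37.1°, cos 37.1°) = (-0.6032, 0.7976). E is at the origin and V lies 57.6 along u from E, so V = 57.6·u = (45.94, 34.74). Tangency of A1 to both parallel lines with radius 12.0 puts L and D at E ± 12.0·n: L = (-7.238, 9.571), D = (7.238, -9.571). Equal radii place A and N the same way about V: A = V + 12.0·n = (38.70, 44.32), N = V − 12.0·n = (53.18, 25.17). Then |EA| = |A − E| = 58.84.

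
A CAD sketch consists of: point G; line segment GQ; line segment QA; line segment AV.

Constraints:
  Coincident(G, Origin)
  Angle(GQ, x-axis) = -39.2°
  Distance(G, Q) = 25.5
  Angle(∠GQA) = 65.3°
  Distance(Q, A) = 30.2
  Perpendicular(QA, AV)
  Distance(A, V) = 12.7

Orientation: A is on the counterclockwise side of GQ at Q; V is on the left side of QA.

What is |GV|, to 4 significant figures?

22.17

∠GQA = 65.3°, so QA runs at -39.2° + (180° − 65.3°) = 75.50° from the x-axis; with |QA| = 30.2, A = Q + 30.2·(cos 75.50°, sin 75.50°) = (27.32, 13.12). QA is perpendicular to AV; with |AV| = 12.7 on the left of QA, V = A + 12.7·(-0.9681, 0.2504) = (15.03, 16.30). Then |GV| = |V − G| = 22.17.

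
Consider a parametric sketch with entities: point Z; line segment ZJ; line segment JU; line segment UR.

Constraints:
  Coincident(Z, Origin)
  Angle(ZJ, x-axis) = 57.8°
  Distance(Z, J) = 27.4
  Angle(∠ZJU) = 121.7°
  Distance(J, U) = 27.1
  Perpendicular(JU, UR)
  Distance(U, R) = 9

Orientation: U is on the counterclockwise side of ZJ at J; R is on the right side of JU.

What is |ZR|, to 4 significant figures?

52.59

Z is at the origin; ZJ runs at 57.8° with length 27.4, so J = 27.4·(cos 57.8°, sin 57.8°) = (14.60, 23.19). ∠ZJU = 121.7°, so JU runs at 57.8° + (180° − 121.7°) = 116.1° from the x-axis; with |JU| = 27.1, U = J + 27.1·(cos 116.1°, sin 116.1°) = (2.678, 47.52). JU is perpendicular to UR; with |UR| = 9.0 on the right of JU, R = U + 9.0·(0.8980, 0.4399) = (10.76, 51.48). Then |ZR| = |R − Z| = 52.59.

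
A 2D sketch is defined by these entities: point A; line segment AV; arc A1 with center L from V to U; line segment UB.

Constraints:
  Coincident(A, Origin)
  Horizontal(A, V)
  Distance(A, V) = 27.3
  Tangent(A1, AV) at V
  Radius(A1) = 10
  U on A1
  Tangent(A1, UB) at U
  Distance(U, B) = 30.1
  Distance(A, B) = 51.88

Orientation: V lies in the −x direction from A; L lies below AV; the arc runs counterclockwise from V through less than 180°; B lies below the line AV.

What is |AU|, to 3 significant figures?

39.0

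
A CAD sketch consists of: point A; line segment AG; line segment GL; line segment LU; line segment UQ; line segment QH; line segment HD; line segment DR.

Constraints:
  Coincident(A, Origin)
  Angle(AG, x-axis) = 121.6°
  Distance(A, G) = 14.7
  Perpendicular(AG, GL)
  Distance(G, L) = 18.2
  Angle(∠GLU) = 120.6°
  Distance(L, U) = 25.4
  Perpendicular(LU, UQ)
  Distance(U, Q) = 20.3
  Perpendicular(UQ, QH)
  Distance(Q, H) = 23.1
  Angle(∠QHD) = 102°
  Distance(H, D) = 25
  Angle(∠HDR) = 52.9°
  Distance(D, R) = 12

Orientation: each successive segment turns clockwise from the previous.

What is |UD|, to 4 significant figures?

28.60

UQ is perpendicular to QH, so QH runs at 152.2°; with |QH| = 23.1, H = (0.3657, 3.027). ∠QHD = 102.0° gives HD at 74.20° from the x-axis; with |HD| = 25.0, D = (7.173, 27.08). Then |UD| = |D − U| = 28.60.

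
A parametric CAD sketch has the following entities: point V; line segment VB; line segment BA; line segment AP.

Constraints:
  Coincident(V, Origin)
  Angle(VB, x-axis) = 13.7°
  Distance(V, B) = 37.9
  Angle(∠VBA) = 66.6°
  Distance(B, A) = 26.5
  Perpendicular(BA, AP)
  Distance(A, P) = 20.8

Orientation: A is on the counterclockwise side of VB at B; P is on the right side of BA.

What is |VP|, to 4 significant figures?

56.75

V is at the origin; VB runs at 13.7° with length 37.9, so B = 37.9·(cos 13.7°, sin 13.7°) = (36.82, 8.976). ∠VBA = 66.6°, so BA runs at 13.7° + (180° − 66.6°) = 127.1° from the x-axis; with |BA| = 26.5, A = B + 26.5·(cos 127.1°, sin 127.1°) = (20.84, 30.11). BA ⟂ AP; with |AP| = 20.8 on the right of BA, P = A + 20.8·(0.7976, 0.6032) = (37.43, 42.66). Then |VP| = |P − V| = 56.75.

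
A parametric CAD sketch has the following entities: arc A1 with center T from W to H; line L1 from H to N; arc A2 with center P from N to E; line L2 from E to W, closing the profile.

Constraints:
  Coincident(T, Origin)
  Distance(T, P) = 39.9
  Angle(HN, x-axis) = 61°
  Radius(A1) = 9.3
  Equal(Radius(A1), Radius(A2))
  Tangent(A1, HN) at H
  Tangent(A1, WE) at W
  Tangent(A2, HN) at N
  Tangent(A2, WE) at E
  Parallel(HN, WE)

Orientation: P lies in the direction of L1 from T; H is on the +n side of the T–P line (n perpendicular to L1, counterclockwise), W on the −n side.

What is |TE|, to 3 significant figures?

41.0

The slot axis is L1's direction at 61.0°, so u = (cos 61.0°, sin 61.0°) = (0.485, 0.875) and n = (−sin 61.0°, cos 61.0°) = (-0.875, 0.485). T is at the origin and P lies 39.9 along u from T, so P = 39.9·u = (19.3, 34.9). Tangency of A1 to both parallel lines with radius 9.3 puts H and W at T ± 9.3·n: H = (-8.13, 4.51), W = (8.13, -4.51). Equal radii place N and E the same way about P: N = P + 9.3·n = (11.2, 39.4), E = P − 9.3·n = (27.5, 30.4). Then |TE| = |E − T| = 41.0.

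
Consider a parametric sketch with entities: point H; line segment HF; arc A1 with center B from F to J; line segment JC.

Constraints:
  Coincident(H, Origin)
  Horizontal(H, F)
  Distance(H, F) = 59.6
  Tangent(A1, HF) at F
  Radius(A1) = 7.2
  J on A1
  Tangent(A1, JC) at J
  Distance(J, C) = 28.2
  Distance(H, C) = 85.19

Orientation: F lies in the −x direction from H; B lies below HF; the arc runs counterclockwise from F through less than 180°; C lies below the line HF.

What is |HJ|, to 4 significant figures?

65.78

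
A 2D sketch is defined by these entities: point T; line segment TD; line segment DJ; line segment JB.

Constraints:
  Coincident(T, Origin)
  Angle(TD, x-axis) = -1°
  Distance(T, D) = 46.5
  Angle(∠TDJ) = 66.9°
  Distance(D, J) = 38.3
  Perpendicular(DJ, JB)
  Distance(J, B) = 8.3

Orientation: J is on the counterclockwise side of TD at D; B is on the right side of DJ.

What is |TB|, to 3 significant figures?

54.9

T is at the origin; TD runs at -1.0° with length 46.5, so D = 46.5·(cos -1.0°, sin -1.0°) = (46.5, -0.812). ∠TDJ = 66.9°, so DJ runs at -1.0° + (180° − 66.9°) = 112° from the x-axis; with |DJ| = 38.3, J = D + 38.3·(cos 112°, sin 112°) = (32.1, 34.7). DJ is perpendicular to JB; with |JB| = 8.3 on the right of DJ, B = J + 8.3·(0.927, 0.376) = (39.8, 37.8). Then |TB| = |B − T| = 54.9.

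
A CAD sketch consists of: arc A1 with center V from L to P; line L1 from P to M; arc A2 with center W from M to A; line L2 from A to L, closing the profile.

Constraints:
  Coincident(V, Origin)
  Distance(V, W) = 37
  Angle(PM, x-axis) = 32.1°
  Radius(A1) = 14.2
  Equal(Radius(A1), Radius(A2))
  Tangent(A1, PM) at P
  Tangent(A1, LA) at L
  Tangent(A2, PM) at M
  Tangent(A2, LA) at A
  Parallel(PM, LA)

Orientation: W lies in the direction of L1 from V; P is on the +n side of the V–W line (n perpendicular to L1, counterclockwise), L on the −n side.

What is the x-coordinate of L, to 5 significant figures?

7.5459

The slot axis is L1's direction at 32.1°, so u = (cos 32.1°, sin 32.1°) = (0.84712, 0.53140) and n = (−sin 32.1°, cos 32.1°) = (-0.53140, 0.84712). V is at the origin and W lies 37.0 along u from V, so W = 37.0·u = (31.344, 19.662). Tangency of A1 to both parallel lines with radius 14.2 puts P and L at V ± 14.2·n: P = (-7.5459, 12.029), L = (7.5459, -12.029). So L.x = 7.5459.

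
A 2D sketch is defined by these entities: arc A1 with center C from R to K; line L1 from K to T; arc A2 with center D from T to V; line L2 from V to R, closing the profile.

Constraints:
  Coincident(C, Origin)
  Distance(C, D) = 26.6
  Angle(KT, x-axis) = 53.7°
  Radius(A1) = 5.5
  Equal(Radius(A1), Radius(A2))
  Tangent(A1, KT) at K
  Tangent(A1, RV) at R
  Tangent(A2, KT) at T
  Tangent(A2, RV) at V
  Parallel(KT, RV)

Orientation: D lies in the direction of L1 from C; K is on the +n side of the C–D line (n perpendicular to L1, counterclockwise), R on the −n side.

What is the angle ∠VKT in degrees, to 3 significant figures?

22.5°

The slot axis is L1's direction at 53.7°, so u = (cos 53.7°, sin 53.7°) = (0.592, 0.806) and n = (−sin 53.7°, cos 53.7°) = (-0.806, 0.592). C is at the origin and D lies 26.6 along u from C, so D = 26.6·u = (15.7, 21.4). Tangency of A1 to both parallel lines with radius 5.5 puts K and R at C ± 5.5·n: K = (-4.43, 3.26), R = (4.43, -3.26). Equal radii place T and V the same way about D: T = D + 5.5·n = (11.3, 24.7), V = D − 5.5·n = (20.2, 18.2). Then cos ∠VKT = KV·KT / (|KV||KT|), giving 22.5°.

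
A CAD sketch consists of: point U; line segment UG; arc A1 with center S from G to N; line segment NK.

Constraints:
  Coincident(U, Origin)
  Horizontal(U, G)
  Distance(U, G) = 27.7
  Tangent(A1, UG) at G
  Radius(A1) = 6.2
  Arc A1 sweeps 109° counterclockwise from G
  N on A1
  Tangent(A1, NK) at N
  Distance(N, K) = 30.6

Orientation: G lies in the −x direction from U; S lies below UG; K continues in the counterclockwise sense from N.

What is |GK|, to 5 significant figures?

37.377

On A1, G sits at bearing 90° from S; a 109° counterclockwise sweep puts N at bearing 199°, so N = S + 6.2·(cos 199°, sin 199°) = (-33.562, -8.2185). The tangent condition forces SN to be normal to NK, so NK runs along (−sin 199°, cos 199°); with |NK| = 30.6, K = (-23.600, -37.151). Then |GK| = |K − G| = 37.377.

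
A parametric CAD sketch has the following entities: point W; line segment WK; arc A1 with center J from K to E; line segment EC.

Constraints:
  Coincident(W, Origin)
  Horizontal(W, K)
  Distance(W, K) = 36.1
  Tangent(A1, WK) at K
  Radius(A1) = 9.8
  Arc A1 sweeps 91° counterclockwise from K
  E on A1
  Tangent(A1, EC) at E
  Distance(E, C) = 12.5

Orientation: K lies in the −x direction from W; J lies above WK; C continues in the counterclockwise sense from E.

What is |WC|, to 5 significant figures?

34.759

W is at the origin; W and K share the same y with |WK| = 36.1 and K on the −x side, so K = (-36.100, 0.0000). A1 meets WK tangentially, so JK is at right angles to WK, so J = K + (0, 9.8) = (-36.100, 9.8000). On A1, K sits at bearing -90° from J; a 91° counterclockwise sweep puts E at bearing 1°, so E = J + 9.8·(cos 1°, sin 1°) = (-26.301, 9.9710). Tangency of A1 to EC means the radius JE is perpendicular to EC, so EC runs along (−sin 1°, cos 1°); with |EC| = 12.5, C = (-26.520, 22.469). Then |WC| = |C − W| = 34.759.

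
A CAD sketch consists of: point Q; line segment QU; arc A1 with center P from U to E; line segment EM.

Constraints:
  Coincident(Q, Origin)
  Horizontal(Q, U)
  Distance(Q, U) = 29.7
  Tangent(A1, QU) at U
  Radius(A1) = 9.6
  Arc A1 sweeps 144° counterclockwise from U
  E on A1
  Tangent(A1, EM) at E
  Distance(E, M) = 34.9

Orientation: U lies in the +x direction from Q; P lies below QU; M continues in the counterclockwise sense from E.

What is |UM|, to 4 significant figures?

44.11

On A1, U sits at bearing 90° from P; a 144° counterclockwise sweep puts E at bearing 234°, so E = P + 9.6·(cos 234°, sin 234°) = (24.06, -17.37). Since A1 is tangent to EM there, PE ⟂ EM, so EM runs along (−sin 234°, cos 234°); with |EM| = 34.9, M = (52.29, -37.88). Then |UM| = |M − U| = 44.11.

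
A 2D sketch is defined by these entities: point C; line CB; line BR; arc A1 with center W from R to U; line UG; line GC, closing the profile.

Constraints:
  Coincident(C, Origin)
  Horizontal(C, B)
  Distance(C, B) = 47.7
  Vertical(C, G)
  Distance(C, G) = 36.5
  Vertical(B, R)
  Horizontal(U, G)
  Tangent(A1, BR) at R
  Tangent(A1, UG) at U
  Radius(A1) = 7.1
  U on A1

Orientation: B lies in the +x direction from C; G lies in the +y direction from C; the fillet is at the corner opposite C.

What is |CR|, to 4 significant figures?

56.03

C is at the origin; CB is horizontal with |CB| = 47.7 and B on the +x side, so B = (47.70, 0.000). C and G share the same x with |CG| = 36.5 and G on the +y side, so G = (0.000, 36.50). The virtual corner opposite C is at (47.70, 36.50). The tangent condition forces WR to be normal to BR and since A1 is tangent to UG there, WU ⟂ UG, with radius 7.1, so the center W sits 7.1 in from both sides at W = (40.60, 29.40). That places the tangent points at R = (47.70, 29.40) on BR and U = (40.60, 36.50) on UG. Then |CR| = |R − C| = 56.03.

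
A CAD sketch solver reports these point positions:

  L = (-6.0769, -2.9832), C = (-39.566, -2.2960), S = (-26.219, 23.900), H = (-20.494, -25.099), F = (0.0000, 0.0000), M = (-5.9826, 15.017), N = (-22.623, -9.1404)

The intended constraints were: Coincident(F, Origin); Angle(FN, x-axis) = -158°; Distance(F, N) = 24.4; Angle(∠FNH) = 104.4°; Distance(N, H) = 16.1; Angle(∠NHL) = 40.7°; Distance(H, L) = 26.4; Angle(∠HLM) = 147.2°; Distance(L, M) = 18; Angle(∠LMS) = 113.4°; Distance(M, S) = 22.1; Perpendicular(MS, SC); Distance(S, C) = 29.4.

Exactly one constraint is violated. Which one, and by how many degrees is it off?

Perpendicular(MS, SC) — off by 3.30°.

F = (0.00, 0.00) ✓; FN at -158.0° ✓; |FN| = 24.40 ✓; ∠FNH = 104.4° ✓; |NH| = 16.10 ✓; ∠NHL = 40.70° ✓; |HL| = 26.40 ✓; ∠HLM = 147.2° ✓; |LM| = 18.00 ✓; ∠LMS = 113.4° ✓; |MS| = 22.10 ✓; ∠(MS, SC) = 86.70° ✗; |SC| = 29.40 ✓.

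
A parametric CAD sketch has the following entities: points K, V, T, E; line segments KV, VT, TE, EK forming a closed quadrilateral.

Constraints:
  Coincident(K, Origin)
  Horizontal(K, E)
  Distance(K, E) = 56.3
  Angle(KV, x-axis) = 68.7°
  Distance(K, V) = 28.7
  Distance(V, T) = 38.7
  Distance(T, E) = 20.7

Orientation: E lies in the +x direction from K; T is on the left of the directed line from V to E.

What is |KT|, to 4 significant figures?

52.01

Checks: |VT| = 38.70 ✓; |TE| = 20.70 ✓.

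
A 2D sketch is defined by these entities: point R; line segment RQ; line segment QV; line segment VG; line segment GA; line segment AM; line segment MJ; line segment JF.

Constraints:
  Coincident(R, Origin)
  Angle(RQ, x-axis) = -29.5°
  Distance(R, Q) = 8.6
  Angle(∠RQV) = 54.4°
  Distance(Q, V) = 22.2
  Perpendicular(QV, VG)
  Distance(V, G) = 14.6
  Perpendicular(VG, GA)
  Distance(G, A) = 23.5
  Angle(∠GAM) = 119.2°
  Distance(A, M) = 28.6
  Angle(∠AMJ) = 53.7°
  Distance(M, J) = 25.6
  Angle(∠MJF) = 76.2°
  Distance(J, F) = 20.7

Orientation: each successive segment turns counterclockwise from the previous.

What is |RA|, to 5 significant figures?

9.8813

R is at the origin; RQ runs at -29.5° with length 8.6, so Q = (7.4851, -4.2348). ∠RQV = 54.4° gives QV at 96.100° from the x-axis; with |QV| = 22.2, V = (5.1260, 17.839). QV ⟂ VG, so VG runs at -173.90°; with |VG| = 14.6, G = (-9.3913, 16.288). The perpendicularity gives GA at right angles to VG, so GA runs at -83.900°; with |GA| = 23.5, A = (-6.8941, -7.0789). Then |RA| = |A − R| = 9.8813.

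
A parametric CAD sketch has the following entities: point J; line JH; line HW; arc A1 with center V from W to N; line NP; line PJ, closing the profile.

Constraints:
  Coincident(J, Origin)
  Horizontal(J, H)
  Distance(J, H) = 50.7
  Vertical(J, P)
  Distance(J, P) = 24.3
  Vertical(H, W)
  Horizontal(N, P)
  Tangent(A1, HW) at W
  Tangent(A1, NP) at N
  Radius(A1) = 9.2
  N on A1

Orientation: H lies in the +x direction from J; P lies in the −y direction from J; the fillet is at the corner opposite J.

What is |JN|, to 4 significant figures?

48.09

The virtual corner opposite J is at (50.70, -24.30). A1 meets HW tangentially, so VW is at right angles to HW and A1 meets NP tangentially, so VN is at right angles to NP, with radius 9.2, so the center V sits 9.2 in from both sides at V = (41.50, -15.10). That places the tangent points at W = (50.70, -15.10) on HW and N = (41.50, -24.30) on NP. Then |JN| = |N − J| = 48.09.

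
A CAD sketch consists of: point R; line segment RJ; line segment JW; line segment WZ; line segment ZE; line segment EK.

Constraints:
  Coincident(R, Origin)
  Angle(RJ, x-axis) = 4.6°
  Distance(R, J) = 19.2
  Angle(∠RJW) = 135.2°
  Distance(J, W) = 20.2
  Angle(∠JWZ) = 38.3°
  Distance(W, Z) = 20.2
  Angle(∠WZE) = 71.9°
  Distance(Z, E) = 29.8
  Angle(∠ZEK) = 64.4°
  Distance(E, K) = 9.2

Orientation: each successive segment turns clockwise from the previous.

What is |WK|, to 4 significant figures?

22.38

R is at the origin; RJ runs at 4.6° with length 19.2, so J = (19.14, 1.540). ∠RJW = 135.2° gives JW at -40.20° from the x-axis; with |JW| = 20.2, W = (34.57, -11.50). ∠JWZ = 38.3° gives WZ at 178.1° from the x-axis; with |WZ| = 20.2, Z = (14.38, -10.83). ∠WZE = 71.9° gives ZE at 70.00° from the x-axis; with |ZE| = 29.8, E = (24.57, 17.17). ∠ZEK = 64.4° gives EK at -45.60° from the x-axis; with |EK| = 9.2, K = (31.01, 10.60). Then |WK| = |K − W| = 22.38.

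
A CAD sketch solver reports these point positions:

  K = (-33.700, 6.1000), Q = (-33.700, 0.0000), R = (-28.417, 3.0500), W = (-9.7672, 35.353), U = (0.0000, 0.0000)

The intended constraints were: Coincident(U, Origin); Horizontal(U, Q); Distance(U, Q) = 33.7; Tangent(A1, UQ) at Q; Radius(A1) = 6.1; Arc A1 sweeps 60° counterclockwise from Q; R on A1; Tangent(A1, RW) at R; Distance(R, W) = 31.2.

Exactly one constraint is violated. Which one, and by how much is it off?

Distance(R, W) = 31.2 — off by 6.10.

U = (0.00, 0.00) ✓; U.y = 0.00, Q.y = 0.00 ✓; |UQ| = 33.70 ✓; ∠(KQ, QU) = 90.00° ✓; |KQ| = 6.100 ✓; bearing(K→R) − bearing(K→Q) = 60.00° ✓; |KR| = 6.100 ✓; ∠(KR, RW) = 90.00° ✓; |RW| = 37.30 ✗.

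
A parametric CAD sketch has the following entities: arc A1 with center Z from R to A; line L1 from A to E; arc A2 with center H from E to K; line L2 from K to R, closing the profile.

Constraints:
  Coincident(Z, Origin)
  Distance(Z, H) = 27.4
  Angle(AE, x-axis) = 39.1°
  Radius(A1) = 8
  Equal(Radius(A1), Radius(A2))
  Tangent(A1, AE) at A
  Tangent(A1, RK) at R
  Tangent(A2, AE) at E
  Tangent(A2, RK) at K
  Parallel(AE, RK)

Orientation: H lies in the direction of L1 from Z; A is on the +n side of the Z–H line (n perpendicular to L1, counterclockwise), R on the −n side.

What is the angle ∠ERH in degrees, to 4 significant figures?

14.01°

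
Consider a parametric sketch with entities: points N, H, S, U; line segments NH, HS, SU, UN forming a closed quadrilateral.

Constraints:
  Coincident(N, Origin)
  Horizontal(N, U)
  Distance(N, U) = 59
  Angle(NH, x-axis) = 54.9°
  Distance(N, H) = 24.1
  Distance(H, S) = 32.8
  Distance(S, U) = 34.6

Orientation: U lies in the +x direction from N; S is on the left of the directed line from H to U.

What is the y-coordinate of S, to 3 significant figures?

31.4

Checks: |HS| = 32.80 ✓; |SU| = 34.60 ✓.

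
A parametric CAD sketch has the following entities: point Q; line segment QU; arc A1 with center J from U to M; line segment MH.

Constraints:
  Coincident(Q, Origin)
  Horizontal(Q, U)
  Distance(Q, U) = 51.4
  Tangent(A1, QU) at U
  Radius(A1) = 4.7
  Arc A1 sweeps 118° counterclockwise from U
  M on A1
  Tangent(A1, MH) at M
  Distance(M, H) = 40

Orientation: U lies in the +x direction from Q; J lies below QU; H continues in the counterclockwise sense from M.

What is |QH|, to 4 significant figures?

78.38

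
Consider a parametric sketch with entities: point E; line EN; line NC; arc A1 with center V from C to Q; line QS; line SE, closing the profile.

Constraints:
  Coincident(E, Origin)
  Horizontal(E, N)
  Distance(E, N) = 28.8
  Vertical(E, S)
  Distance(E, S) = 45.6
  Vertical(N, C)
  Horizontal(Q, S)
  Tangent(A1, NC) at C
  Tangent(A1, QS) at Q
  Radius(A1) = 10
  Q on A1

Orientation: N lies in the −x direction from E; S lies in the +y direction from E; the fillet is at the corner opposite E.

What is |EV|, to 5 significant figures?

40.259

E is at the origin; E and N share the same y with |EN| = 28.8 and N on the −x side, so N = (-28.800, 0.0000). E and S share the same x with |ES| = 45.6 and S on the +y side, so S = (0.0000, 45.600). The virtual corner opposite E is at (-28.800, 45.600). Tangency of A1 to NC means the radius VC is perpendicular to NC and tangency of A1 to QS means the radius VQ is perpendicular to QS, with radius 10.0, so the center V sits 10.0 in from both sides at V = (-18.800, 35.600). Then |EV| = |V − E| = 40.259.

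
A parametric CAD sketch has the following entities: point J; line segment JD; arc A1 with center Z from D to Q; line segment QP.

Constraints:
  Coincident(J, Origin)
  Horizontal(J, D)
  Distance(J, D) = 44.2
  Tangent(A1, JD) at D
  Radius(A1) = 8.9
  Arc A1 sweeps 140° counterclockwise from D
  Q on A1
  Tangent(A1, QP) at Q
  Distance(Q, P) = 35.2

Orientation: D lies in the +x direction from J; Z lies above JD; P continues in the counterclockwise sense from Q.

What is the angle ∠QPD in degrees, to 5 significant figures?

21.012°

On A1, D sits at bearing -90° from Z; a 140° counterclockwise sweep puts Q at bearing 50°, so Q = Z + 8.9·(cos 50°, sin 50°) = (49.921, 15.718). The tangent condition forces ZQ to be normal to QP, so QP runs along (−sin 50°, cos 50°); with |QP| = 35.2, P = (22.956, 38.344). Then cos ∠QPD = PQ·PD / (|PQ||PD|), giving 21.012°.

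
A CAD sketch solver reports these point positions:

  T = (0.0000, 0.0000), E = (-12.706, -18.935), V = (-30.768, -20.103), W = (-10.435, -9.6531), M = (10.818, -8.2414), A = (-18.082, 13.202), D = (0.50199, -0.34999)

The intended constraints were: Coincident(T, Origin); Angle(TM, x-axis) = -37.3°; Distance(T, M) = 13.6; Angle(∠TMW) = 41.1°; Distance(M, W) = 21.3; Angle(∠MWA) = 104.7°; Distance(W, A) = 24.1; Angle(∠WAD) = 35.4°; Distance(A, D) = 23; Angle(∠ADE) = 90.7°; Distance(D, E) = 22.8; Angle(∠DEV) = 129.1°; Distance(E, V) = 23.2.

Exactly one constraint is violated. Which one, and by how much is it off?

Distance(E, V) = 23.2 — off by 5.10.

T = (0.00, 0.00) ✓; TM at -37.30° ✓; |TM| = 13.60 ✓; ∠TMW = 41.10° ✓; |MW| = 21.30 ✓; ∠MWA = 104.7° ✓; |WA| = 24.10 ✓; ∠WAD = 35.40° ✓; |AD| = 23.00 ✓; ∠ADE = 90.70° ✓; |DE| = 22.80 ✓; ∠DEV = 129.1° ✓; |EV| = 18.10 ✗.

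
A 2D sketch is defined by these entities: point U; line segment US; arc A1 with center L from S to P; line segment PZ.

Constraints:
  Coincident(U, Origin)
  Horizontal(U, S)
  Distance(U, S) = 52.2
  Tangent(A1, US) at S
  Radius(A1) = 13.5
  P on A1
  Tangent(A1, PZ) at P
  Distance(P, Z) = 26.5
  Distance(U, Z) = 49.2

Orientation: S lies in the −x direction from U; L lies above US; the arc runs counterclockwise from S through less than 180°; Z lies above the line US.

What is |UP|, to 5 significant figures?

40.425

U is at the origin; U and S share the same y with |US| = 52.2 and S on the −x side, so S = (-52.200, 0.0000). Tangency of A1 to US means the radius LS is perpendicular to US, so L = S + (0, 13.5) = (-52.200, 13.500). Since LP ⟂ PZ (tangency), |LZ| = √(13.5² + 26.5²) = 29.741 regardless of where P sits on A1. So Z lies on both circle(U, 49.2) and circle(L, 29.741); the above-US intersection is Z = (-33.160, 36.347). P is the foot of the tangent from Z: P = (-39.036, 10.506).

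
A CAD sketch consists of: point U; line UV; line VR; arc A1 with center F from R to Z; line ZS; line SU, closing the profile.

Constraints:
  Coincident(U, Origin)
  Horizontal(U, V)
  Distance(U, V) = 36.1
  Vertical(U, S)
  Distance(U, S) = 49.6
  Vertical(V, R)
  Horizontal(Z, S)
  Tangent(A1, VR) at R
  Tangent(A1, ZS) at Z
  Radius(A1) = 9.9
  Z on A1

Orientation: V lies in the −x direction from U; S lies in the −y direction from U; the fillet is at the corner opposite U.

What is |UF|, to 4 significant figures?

47.57

U is at the origin; U and V share the same y with |UV| = 36.1 and V on the −x side, so V = (-36.10, 0.000). US is vertical with |US| = 49.6 and S on the −y side, so S = (0.000, -49.60). The virtual corner opposite U is at (-36.10, -49.60). A1 meets VR tangentially, so FR is at right angles to VR and tangency of A1 to ZS means the radius FZ is perpendicular to ZS, with radius 9.9, so the center F sits 9.9 in from both sides at F = (-26.20, -39.70). Then |UF| = |F − U| = 47.57.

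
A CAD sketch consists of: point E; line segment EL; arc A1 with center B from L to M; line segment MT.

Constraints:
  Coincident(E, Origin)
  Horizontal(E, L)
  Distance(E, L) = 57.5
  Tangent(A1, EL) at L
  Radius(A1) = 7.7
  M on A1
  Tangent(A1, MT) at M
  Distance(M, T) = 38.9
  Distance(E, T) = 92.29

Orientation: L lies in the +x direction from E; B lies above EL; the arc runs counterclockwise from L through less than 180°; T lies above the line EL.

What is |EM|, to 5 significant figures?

64.113

Checks: ∠(BL, LE) = 90.00° ✓; |BM| = 7.700 ✓; ∠(BM, MT) = 90.00° ✓; |MT| = 38.90 ✓; |ET| = 92.29 ✓.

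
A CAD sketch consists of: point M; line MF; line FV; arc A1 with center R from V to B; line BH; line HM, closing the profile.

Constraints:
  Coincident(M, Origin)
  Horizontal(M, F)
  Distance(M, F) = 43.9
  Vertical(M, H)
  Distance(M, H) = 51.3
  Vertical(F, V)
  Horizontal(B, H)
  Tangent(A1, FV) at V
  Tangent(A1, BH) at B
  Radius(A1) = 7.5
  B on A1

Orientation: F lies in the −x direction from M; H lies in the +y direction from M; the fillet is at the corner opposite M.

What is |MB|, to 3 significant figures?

62.9

M is at the origin; M and F share the same y with |MF| = 43.9 and F on the −x side, so F = (-43.9, 0.00). M and H share the same x with |MH| = 51.3 and H on the +y side, so H = (0.00, 51.3). The virtual corner opposite M is at (-43.9, 51.3). The tangent condition forces RV to be normal to FV and since A1 is tangent to BH there, RB ⟂ BH, with radius 7.5, so the center R sits 7.5 in from both sides at R = (-36.4, 43.8). That places the tangent points at V = (-43.9, 43.8) on FV and B = (-36.4, 51.3) on BH. Then |MB| = |B − M| = 62.9.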